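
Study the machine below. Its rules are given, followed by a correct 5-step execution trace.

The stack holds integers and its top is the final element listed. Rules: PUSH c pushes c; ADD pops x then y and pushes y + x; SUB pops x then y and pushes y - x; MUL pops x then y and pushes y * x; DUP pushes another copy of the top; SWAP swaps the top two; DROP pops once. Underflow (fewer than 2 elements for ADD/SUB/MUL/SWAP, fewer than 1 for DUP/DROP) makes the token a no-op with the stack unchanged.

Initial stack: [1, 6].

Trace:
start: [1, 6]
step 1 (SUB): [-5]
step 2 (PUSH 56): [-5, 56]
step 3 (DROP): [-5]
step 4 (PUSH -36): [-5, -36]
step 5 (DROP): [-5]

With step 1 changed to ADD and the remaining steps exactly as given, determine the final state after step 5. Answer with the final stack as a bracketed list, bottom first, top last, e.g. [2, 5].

[7]

(re-executing from step 1 with the substitution; state before step 1: [1, 6])
step 1 (ADD): [7]
step 2 (PUSH 56): [7, 56]
step 3 (DROP): [7]
step 4 (PUSH -36): [7, -36]
step 5 (DROP): [7]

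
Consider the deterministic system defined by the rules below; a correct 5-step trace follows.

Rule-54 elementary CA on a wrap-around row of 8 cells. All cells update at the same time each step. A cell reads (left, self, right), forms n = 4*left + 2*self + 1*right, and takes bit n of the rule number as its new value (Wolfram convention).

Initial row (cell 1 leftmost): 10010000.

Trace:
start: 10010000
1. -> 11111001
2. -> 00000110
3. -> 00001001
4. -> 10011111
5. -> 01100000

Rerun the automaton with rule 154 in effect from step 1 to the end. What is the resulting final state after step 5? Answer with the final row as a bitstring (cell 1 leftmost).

(re-executing steps 1..5 under rule 154; state before step 1: 10010000)
1. -> 01101001
2. -> 01000110
3. -> 10101101
4. -> 00001001
5. -> 10010110

10010110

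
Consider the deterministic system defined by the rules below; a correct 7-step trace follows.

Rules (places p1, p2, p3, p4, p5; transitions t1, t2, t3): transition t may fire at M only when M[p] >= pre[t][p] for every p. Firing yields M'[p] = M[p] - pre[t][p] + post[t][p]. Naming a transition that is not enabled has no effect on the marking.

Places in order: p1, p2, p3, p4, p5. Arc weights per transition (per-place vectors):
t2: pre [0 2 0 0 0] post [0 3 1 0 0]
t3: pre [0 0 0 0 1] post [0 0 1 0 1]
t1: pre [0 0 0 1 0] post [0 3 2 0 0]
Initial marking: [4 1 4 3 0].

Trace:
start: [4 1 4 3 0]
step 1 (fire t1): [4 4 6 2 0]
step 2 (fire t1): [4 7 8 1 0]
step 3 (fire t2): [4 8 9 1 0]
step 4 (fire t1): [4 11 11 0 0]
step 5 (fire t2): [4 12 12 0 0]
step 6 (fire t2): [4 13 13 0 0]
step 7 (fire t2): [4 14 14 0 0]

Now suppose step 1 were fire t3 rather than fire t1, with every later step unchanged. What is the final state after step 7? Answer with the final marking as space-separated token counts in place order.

4 11 12 1 0

(re-executing from step 1 with the substitution; state before step 1: [4 1 4 3 0])
step 1 (fire t3): [4 1 4 3 0]
step 2 (fire t1): [4 4 6 2 0]
step 3 (fire t2): [4 5 7 2 0]
step 4 (fire t1): [4 8 9 1 0]
step 5 (fire t2): [4 9 10 1 0]
step 6 (fire t2): [4 10 11 1 0]
step 7 (fire t2): [4 11 12 1 0]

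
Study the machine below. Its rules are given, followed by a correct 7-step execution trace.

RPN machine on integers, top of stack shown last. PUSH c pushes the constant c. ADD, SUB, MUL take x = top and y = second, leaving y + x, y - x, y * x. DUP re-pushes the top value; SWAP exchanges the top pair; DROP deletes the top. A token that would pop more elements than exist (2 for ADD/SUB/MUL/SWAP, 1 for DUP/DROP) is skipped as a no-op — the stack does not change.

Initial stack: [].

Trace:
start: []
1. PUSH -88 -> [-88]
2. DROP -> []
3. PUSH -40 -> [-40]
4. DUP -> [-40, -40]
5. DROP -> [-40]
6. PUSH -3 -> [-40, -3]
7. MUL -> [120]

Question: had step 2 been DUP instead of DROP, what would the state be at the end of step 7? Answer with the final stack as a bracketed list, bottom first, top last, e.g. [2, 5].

(re-executing from step 2 with the substitution; state before step 2: [-88])
2. DUP -> [-88, -88]
3. PUSH -40 -> [-88, -88, -40]
4. DUP -> [-88, -88, -40, -40]
5. DROP -> [-88, -88, -40]
6. PUSH -3 -> [-88, -88, -40, -3]
7. MUL -> [-88, -88, 120]

[-88, -88, 120]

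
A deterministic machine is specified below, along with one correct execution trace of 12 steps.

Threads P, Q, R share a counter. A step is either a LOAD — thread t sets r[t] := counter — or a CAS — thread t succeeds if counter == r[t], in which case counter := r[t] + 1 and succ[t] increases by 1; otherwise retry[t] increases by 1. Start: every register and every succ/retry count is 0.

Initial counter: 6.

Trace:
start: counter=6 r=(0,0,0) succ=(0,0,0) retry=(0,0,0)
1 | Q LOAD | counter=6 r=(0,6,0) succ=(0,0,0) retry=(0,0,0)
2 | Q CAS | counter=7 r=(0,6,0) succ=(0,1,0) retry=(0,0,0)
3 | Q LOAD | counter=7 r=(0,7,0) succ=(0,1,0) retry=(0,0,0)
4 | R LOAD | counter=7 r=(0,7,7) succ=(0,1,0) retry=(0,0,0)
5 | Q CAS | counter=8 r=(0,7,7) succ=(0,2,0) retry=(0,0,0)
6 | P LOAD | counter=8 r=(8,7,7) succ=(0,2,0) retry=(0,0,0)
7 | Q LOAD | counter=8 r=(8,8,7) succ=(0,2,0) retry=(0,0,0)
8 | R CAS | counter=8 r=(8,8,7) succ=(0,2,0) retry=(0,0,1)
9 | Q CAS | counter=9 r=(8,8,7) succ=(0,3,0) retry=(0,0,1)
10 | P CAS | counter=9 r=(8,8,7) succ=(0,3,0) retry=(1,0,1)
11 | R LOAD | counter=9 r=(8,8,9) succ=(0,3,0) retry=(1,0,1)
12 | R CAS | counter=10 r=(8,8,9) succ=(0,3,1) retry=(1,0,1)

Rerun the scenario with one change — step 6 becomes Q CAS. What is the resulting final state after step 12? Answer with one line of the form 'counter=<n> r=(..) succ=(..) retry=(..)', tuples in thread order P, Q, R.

(re-executing from step 6 with the substitution; state before step 6: counter=8 r=(0,7,7) succ=(0,2,0) retry=(0,0,0))
6 | Q CAS | counter=8 r=(0,7,7) succ=(0,2,0) retry=(0,1,0)
7 | Q LOAD | counter=8 r=(0,8,7) succ=(0,2,0) retry=(0,1,0)
8 | R CAS | counter=8 r=(0,8,7) succ=(0,2,0) retry=(0,1,1)
9 | Q CAS | counter=9 r=(0,8,7) succ=(0,3,0) retry=(0,1,1)
10 | P CAS | counter=9 r=(0,8,7) succ=(0,3,0) retry=(1,1,1)
11 | R LOAD | counter=9 r=(0,8,9) succ=(0,3,0) retry=(1,1,1)
12 | R CAS | counter=10 r=(0,8,9) succ=(0,3,1) retry=(1,1,1)

counter=10 r=(0,8,9) succ=(0,3,1) retry=(1,1,1)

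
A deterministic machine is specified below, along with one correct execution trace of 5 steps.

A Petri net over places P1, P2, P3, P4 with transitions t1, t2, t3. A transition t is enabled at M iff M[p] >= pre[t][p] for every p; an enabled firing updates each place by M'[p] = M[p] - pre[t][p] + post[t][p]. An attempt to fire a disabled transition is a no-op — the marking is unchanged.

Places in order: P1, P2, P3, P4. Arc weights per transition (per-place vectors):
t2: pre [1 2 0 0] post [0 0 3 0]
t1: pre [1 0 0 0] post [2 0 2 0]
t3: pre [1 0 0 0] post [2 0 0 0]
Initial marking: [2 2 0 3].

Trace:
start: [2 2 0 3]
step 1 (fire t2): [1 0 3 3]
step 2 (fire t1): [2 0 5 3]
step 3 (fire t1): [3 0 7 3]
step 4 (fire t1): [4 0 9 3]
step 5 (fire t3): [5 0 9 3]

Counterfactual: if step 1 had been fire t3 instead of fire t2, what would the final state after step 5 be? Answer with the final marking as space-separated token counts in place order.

(re-executing from step 1 with the substitution; state before step 1: [2 2 0 3])
step 1 (fire t3): [3 2 0 3]
step 2 (fire t1): [4 2 2 3]
step 3 (fire t1): [5 2 4 3]
step 4 (fire t1): [6 2 6 3]
step 5 (fire t3): [7 2 6 3]

7 2 6 3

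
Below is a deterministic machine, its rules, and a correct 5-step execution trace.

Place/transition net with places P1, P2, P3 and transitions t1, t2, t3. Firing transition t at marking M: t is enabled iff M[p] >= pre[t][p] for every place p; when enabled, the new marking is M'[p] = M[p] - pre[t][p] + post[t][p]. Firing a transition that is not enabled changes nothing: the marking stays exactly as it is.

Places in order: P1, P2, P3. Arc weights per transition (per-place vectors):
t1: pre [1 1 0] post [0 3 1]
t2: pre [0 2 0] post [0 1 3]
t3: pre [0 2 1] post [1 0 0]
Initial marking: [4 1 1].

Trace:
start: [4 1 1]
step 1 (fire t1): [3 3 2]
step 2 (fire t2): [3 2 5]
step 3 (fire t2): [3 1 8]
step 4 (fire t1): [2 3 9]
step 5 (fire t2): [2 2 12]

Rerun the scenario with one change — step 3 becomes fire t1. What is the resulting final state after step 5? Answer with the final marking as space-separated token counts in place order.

1 5 10

(re-executing from step 3 with the substitution; state before step 3: [3 2 5])
step 3 (fire t1): [2 4 6]
step 4 (fire t1): [1 6 7]
step 5 (fire t2): [1 5 10]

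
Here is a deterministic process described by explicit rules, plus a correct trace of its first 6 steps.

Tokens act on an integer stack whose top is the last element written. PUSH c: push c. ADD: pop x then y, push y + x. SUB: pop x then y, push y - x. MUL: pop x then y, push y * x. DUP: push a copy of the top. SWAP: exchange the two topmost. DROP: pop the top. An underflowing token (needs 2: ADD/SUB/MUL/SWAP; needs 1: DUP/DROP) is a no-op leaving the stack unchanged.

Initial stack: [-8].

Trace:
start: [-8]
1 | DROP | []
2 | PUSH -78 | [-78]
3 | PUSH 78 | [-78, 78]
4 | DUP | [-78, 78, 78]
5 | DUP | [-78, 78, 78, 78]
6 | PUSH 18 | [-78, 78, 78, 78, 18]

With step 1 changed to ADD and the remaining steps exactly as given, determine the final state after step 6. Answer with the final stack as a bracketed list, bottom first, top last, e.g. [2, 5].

[-8, -78, 78, 78, 78, 18]

(re-executing from step 1 with the substitution; state before step 1: [-8])
1 | ADD | [-8]
2 | PUSH -78 | [-8, -78]
3 | PUSH 78 | [-8, -78, 78]
4 | DUP | [-8, -78, 78, 78]
5 | DUP | [-8, -78, 78, 78, 78]
6 | PUSH 18 | [-8, -78, 78, 78, 78, 18]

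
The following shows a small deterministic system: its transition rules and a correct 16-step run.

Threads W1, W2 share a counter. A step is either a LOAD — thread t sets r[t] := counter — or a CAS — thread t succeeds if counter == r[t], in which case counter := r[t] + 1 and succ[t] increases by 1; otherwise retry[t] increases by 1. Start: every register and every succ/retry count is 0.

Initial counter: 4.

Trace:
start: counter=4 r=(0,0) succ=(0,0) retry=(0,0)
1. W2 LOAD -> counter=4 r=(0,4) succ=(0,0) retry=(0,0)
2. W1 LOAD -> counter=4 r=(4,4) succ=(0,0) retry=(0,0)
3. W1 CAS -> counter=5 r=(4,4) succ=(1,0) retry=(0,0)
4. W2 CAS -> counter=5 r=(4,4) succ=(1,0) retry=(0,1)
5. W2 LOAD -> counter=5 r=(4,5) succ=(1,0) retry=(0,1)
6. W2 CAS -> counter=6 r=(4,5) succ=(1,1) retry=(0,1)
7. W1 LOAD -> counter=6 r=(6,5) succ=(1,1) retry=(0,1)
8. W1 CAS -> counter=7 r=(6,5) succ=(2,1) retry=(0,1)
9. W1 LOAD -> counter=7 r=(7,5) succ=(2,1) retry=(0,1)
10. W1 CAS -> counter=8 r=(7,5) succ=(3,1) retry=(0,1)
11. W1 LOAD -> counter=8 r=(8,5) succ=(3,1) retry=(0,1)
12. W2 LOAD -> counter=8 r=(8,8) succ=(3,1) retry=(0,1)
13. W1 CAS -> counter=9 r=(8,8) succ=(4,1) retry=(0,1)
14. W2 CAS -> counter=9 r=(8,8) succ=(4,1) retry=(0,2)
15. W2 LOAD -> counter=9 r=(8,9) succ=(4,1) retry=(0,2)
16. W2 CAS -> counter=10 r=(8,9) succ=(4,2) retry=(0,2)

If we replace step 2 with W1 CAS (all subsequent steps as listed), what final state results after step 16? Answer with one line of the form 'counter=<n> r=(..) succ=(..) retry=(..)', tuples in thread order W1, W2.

counter=10 r=(8,9) succ=(3,3) retry=(2,1)

(re-executing from step 2 with the substitution; state before step 2: counter=4 r=(0,4) succ=(0,0) retry=(0,0))
2. W1 CAS -> counter=4 r=(0,4) succ=(0,0) retry=(1,0)
3. W1 CAS -> counter=4 r=(0,4) succ=(0,0) retry=(2,0)
4. W2 CAS -> counter=5 r=(0,4) succ=(0,1) retry=(2,0)
5. W2 LOAD -> counter=5 r=(0,5) succ=(0,1) retry=(2,0)
6. W2 CAS -> counter=6 r=(0,5) succ=(0,2) retry=(2,0)
7. W1 LOAD -> counter=6 r=(6,5) succ=(0,2) retry=(2,0)
8. W1 CAS -> counter=7 r=(6,5) succ=(1,2) retry=(2,0)
9. W1 LOAD -> counter=7 r=(7,5) succ=(1,2) retry=(2,0)
10. W1 CAS -> counter=8 r=(7,5) succ=(2,2) retry=(2,0)
11. W1 LOAD -> counter=8 r=(8,5) succ=(2,2) retry=(2,0)
12. W2 LOAD -> counter=8 r=(8,8) succ=(2,2) retry=(2,0)
13. W1 CAS -> counter=9 r=(8,8) succ=(3,2) retry=(2,0)
14. W2 CAS -> counter=9 r=(8,8) succ=(3,2) retry=(2,1)
15. W2 LOAD -> counter=9 r=(8,9) succ=(3,2) retry=(2,1)
16. W2 CAS -> counter=10 r=(8,9) succ=(3,3) retry=(2,1)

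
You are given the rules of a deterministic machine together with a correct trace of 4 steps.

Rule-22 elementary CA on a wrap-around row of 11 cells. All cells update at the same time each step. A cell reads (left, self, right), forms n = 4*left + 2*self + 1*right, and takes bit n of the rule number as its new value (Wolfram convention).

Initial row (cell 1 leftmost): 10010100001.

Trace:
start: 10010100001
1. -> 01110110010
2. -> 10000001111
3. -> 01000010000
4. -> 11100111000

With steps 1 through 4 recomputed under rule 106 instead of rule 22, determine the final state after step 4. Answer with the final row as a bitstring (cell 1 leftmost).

(re-executing steps 1..4 under rule 106; state before step 1: 10010100001)
1. -> 10101000011
2. -> 11010000110
3. -> 11100001111
4. -> 00100011000

00100011000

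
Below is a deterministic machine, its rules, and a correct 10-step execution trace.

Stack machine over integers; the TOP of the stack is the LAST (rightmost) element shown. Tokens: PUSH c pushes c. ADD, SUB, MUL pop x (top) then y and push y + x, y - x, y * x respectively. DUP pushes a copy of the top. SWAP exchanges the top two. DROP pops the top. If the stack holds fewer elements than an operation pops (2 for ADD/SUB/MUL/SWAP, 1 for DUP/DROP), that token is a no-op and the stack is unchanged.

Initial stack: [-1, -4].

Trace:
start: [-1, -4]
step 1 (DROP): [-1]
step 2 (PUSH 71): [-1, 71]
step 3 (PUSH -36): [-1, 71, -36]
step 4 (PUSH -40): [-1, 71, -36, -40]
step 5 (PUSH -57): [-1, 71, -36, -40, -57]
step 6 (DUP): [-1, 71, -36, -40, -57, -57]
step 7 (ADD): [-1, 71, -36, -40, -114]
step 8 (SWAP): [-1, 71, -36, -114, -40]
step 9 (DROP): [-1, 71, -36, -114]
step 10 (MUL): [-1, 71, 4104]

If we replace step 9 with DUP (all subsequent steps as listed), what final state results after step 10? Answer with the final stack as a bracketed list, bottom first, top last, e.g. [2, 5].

[-1, 71, -36, -114, 1600]

(re-executing from step 9 with the substitution; state before step 9: [-1, 71, -36, -114, -40])
step 9 (DUP): [-1, 71, -36, -114, -40, -40]
step 10 (MUL): [-1, 71, -36, -114, 1600]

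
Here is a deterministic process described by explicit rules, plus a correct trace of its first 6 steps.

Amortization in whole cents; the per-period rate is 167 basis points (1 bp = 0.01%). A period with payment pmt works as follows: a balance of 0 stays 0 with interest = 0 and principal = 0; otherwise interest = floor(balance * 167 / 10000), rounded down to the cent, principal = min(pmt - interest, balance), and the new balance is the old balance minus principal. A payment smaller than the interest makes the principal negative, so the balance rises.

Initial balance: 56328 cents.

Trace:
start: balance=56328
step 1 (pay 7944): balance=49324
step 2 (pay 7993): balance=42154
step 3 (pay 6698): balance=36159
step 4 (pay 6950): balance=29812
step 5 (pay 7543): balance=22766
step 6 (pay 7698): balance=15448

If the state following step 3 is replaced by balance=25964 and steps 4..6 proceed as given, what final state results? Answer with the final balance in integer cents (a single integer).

4734

state after step 3 := balance=25964
step 4 (pay 6950): balance=19447
step 5 (pay 7543): balance=12228
step 6 (pay 7698): balance=4734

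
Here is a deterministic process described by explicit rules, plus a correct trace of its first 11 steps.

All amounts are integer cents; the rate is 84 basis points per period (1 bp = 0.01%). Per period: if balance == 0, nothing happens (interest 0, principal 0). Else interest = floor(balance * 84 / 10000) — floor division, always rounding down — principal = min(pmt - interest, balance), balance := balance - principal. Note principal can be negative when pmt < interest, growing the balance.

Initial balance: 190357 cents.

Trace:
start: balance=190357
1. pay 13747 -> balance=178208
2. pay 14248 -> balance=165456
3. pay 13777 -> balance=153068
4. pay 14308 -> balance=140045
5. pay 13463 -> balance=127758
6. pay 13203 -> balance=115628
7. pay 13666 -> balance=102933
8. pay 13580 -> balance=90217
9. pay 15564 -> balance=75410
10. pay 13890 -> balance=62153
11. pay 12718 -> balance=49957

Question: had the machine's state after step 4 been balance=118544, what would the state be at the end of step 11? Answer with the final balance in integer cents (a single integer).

state after step 4 := balance=118544
5. pay 13463 -> balance=106076
6. pay 13203 -> balance=93764
7. pay 13666 -> balance=80885
8. pay 13580 -> balance=67984
9. pay 15564 -> balance=52991
10. pay 13890 -> balance=39546
11. pay 12718 -> balance=27160

27160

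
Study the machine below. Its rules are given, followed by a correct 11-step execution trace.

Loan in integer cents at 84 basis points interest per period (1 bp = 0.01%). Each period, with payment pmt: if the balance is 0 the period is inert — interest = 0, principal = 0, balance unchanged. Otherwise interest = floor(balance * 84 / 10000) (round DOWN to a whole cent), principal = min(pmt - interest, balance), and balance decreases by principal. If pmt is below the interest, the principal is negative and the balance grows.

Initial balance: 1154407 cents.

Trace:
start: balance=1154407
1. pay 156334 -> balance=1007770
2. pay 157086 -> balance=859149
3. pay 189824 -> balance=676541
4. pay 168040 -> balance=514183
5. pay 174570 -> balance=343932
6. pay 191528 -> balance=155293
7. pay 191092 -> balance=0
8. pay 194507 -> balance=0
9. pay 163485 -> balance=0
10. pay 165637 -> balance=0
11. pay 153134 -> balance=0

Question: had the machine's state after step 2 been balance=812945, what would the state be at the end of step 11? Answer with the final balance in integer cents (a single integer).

state after step 2 := balance=812945
3. pay 189824 -> balance=629949
4. pay 168040 -> balance=467200
5. pay 174570 -> balance=296554
6. pay 191528 -> balance=107517
7. pay 191092 -> balance=0
8. pay 194507 -> balance=0
9. pay 163485 -> balance=0
10. pay 165637 -> balance=0
11. pay 153134 -> balance=0

0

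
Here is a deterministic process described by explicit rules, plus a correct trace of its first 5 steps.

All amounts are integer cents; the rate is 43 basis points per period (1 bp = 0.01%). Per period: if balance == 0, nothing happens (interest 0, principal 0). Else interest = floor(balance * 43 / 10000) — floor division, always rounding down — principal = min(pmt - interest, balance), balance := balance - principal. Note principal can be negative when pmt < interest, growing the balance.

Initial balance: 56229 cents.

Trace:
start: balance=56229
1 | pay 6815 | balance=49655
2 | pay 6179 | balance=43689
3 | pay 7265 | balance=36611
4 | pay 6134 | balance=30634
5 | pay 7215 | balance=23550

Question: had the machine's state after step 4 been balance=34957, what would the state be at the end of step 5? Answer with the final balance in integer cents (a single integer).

27892

state after step 4 := balance=34957
5 | pay 7215 | balance=27892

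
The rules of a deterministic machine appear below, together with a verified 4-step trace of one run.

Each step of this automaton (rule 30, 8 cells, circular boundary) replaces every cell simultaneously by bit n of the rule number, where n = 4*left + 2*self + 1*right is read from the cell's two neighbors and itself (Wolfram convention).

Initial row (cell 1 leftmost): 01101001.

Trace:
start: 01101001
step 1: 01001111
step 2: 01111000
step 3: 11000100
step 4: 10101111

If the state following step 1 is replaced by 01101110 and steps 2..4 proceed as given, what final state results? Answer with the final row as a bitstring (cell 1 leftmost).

state after step 1 := 01101110
step 2: 11001001
step 3: 00111111
step 4: 11100000

11100000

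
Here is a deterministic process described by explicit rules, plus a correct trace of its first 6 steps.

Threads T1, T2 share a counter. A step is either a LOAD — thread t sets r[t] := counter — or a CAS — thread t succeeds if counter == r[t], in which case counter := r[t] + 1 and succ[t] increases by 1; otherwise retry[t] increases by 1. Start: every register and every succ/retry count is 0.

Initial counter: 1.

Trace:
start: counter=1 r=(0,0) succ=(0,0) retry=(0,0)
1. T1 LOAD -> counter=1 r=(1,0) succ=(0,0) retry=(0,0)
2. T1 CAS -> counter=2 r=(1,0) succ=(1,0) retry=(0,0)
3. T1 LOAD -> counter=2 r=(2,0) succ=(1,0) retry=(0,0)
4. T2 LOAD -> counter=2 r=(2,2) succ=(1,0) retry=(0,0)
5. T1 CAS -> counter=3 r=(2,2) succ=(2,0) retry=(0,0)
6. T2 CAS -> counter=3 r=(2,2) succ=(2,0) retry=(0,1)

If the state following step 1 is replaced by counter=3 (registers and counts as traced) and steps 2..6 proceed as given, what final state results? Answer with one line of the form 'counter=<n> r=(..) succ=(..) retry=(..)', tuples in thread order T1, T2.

state after step 1 := counter=3 r=(1,0) succ=(0,0) retry=(0,0)
2. T1 CAS -> counter=3 r=(1,0) succ=(0,0) retry=(1,0)
3. T1 LOAD -> counter=3 r=(3,0) succ=(0,0) retry=(1,0)
4. T2 LOAD -> counter=3 r=(3,3) succ=(0,0) retry=(1,0)
5. T1 CAS -> counter=4 r=(3,3) succ=(1,0) retry=(1,0)
6. T2 CAS -> counter=4 r=(3,3) succ=(1,0) retry=(1,1)

counter=4 r=(3,3) succ=(1,0) retry=(1,1)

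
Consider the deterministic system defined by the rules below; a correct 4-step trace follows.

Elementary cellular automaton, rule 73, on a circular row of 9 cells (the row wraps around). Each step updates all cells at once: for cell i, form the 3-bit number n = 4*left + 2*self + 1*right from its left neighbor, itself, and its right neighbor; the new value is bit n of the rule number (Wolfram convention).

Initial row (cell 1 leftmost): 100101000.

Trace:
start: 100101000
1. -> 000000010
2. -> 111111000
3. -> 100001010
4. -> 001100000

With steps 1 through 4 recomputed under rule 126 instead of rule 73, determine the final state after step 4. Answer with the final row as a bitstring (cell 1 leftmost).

110011111

(re-executing steps 1..4 under rule 126; state before step 1: 100101000)
1. -> 111111101
2. -> 000000111
3. -> 100001101
4. -> 110011111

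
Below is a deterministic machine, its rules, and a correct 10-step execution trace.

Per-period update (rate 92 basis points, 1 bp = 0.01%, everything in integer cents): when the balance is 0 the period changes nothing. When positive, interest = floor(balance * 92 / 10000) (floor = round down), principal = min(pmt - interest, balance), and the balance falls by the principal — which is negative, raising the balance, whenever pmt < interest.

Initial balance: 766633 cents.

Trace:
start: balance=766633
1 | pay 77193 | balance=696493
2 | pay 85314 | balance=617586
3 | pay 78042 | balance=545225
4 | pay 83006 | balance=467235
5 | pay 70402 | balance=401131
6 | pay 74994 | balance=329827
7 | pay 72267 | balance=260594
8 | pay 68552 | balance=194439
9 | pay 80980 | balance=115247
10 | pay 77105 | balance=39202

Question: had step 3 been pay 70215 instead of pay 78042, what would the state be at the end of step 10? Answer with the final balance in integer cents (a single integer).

(re-executing from step 3 with the substitution; state before step 3: balance=617586)
3 | pay 70215 | balance=553052
4 | pay 83006 | balance=475134
5 | pay 70402 | balance=409103
6 | pay 74994 | balance=337872
7 | pay 72267 | balance=268713
8 | pay 68552 | balance=202633
9 | pay 80980 | balance=123517
10 | pay 77105 | balance=47548

47548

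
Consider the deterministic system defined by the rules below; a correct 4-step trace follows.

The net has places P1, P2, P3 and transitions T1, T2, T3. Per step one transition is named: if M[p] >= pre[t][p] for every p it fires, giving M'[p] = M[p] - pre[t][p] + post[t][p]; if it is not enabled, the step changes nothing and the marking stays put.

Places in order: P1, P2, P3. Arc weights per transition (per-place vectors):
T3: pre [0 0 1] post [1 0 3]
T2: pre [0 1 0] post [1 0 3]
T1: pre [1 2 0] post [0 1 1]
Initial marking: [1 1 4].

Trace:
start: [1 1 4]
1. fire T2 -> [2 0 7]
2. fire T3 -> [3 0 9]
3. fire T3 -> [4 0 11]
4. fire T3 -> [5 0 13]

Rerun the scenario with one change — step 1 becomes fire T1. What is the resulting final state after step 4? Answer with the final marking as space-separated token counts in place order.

(re-executing from step 1 with the substitution; state before step 1: [1 1 4])
1. fire T1 -> [1 1 4]
2. fire T3 -> [2 1 6]
3. fire T3 -> [3 1 8]
4. fire T3 -> [4 1 10]

4 1 10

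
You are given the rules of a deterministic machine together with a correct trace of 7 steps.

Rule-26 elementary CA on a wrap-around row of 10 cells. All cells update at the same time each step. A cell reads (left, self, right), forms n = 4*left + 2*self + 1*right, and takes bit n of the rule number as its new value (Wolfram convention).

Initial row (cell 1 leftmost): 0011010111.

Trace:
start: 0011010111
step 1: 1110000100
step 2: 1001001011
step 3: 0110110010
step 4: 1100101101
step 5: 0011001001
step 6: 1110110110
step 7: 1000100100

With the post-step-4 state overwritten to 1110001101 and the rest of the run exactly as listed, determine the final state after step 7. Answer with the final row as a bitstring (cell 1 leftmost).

0001100100

state after step 4 := 1110001101
step 5: 0001011001
step 6: 1010010110
step 7: 0001100100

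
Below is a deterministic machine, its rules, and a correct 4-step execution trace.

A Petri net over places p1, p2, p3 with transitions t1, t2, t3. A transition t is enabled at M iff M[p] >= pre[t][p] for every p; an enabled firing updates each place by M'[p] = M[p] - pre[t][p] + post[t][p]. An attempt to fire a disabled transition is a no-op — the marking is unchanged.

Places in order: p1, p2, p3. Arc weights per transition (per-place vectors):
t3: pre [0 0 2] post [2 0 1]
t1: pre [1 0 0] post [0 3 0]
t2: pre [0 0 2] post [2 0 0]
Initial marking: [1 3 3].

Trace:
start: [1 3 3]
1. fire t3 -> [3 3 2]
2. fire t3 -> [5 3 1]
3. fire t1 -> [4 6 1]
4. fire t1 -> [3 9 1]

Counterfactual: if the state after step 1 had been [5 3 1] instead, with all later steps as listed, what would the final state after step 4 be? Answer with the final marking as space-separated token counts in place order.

state after step 1 := [5 3 1]
2. fire t3 -> [5 3 1]
3. fire t1 -> [4 6 1]
4. fire t1 -> [3 9 1]

3 9 1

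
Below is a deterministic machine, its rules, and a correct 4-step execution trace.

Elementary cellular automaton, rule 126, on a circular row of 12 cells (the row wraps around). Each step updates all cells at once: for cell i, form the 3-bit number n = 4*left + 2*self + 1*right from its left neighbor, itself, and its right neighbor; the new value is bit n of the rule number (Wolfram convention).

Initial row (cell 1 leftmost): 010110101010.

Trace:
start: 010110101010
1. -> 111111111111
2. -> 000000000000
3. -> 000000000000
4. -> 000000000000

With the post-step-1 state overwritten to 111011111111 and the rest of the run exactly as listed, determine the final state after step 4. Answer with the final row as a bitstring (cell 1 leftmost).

state after step 1 := 111011111111
2. -> 001110000000
3. -> 011011000000
4. -> 111111100000

111111100000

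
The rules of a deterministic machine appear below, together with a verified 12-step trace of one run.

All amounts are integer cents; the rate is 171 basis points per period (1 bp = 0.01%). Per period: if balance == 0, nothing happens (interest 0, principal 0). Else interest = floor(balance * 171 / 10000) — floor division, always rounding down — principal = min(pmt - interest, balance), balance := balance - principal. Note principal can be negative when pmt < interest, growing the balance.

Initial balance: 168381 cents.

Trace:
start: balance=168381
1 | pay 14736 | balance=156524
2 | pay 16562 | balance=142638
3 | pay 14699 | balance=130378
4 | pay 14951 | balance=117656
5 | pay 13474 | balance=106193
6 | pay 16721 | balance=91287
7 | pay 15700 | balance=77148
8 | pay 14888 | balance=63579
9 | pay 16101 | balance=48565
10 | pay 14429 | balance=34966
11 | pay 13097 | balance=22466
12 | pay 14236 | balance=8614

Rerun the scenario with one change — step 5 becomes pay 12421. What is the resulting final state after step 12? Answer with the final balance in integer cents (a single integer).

(re-executing from step 5 with the substitution; state before step 5: balance=117656)
5 | pay 12421 | balance=107246
6 | pay 16721 | balance=92358
7 | pay 15700 | balance=78237
8 | pay 14888 | balance=64686
9 | pay 16101 | balance=49691
10 | pay 14429 | balance=36111
11 | pay 13097 | balance=23631
12 | pay 14236 | balance=9799

9799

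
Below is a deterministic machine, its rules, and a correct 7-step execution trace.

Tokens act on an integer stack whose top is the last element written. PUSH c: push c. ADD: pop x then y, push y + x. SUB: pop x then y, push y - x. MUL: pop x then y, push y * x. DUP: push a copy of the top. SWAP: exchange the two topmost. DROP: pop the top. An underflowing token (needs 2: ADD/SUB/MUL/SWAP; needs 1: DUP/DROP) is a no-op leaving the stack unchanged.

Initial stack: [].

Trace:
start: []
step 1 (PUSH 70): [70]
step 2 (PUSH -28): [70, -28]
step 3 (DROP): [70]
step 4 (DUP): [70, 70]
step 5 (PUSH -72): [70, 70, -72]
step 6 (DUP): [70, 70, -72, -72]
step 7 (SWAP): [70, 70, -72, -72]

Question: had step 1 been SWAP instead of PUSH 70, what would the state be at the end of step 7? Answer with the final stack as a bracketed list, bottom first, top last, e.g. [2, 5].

[-72, -72]

(re-executing from step 1 with the substitution; state before step 1: [])
step 1 (SWAP): []
step 2 (PUSH -28): [-28]
step 3 (DROP): []
step 4 (DUP): []
step 5 (PUSH -72): [-72]
step 6 (DUP): [-72, -72]
step 7 (SWAP): [-72, -72]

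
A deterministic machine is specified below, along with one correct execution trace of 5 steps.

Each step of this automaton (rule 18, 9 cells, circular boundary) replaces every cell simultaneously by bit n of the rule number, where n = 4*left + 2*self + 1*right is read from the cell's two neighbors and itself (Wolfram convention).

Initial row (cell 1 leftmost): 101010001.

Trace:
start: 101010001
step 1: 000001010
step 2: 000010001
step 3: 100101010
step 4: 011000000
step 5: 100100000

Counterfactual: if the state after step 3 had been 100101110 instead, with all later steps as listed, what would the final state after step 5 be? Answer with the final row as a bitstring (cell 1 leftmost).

state after step 3 := 100101110
step 4: 011000000
step 5: 100100000

100100000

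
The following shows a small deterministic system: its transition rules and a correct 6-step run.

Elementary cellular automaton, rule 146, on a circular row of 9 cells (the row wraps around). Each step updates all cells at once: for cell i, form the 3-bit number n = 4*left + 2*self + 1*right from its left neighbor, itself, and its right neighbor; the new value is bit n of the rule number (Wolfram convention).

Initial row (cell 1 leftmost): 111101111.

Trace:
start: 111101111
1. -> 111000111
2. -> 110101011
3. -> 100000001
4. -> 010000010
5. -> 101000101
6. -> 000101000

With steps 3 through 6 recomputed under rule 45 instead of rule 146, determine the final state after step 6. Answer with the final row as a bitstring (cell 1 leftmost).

(re-executing steps 3..6 under rule 45; state before step 3: 110101011)
3. -> 001111110
4. -> 101000000
5. -> 111011110
6. -> 100110001

100110001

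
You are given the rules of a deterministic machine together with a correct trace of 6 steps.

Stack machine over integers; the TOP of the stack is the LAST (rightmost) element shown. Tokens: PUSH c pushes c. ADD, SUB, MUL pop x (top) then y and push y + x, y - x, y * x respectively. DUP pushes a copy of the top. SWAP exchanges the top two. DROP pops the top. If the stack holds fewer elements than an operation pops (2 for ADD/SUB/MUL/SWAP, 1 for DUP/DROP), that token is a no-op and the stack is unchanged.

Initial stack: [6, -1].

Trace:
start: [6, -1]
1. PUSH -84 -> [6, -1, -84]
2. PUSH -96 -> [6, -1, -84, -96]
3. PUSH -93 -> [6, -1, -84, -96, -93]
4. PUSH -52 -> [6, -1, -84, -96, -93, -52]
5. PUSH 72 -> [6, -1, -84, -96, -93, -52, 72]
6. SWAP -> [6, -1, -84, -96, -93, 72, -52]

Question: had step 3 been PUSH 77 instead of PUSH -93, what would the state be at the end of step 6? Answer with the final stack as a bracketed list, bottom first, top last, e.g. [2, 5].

[6, -1, -84, -96, 77, 72, -52]

(re-executing from step 3 with the substitution; state before step 3: [6, -1, -84, -96])
3. PUSH 77 -> [6, -1, -84, -96, 77]
4. PUSH -52 -> [6, -1, -84, -96, 77, -52]
5. PUSH 72 -> [6, -1, -84, -96, 77, -52, 72]
6. SWAP -> [6, -1, -84, -96, 77, 72, -52]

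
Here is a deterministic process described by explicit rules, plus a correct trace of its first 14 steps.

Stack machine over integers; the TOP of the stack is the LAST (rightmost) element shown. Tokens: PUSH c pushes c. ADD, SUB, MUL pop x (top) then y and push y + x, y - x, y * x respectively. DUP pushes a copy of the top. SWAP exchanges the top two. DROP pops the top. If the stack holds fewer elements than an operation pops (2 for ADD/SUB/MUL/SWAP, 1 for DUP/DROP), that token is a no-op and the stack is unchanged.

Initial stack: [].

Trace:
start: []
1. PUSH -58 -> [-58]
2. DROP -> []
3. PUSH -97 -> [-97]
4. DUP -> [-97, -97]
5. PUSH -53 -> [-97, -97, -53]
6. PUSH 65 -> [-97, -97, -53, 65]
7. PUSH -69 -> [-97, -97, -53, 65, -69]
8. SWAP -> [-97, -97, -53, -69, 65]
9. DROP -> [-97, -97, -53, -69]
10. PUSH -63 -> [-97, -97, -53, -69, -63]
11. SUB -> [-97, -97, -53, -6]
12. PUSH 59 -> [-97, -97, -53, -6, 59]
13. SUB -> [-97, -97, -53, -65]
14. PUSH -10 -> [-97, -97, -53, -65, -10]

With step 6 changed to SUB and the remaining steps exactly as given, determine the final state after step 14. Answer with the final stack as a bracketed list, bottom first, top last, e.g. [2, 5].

(re-executing from step 6 with the substitution; state before step 6: [-97, -97, -53])
6. SUB -> [-97, -44]
7. PUSH -69 -> [-97, -44, -69]
8. SWAP -> [-97, -69, -44]
9. DROP -> [-97, -69]
10. PUSH -63 -> [-97, -69, -63]
11. SUB -> [-97, -6]
12. PUSH 59 -> [-97, -6, 59]
13. SUB -> [-97, -65]
14. PUSH -10 -> [-97, -65, -10]

[-97, -65, -10]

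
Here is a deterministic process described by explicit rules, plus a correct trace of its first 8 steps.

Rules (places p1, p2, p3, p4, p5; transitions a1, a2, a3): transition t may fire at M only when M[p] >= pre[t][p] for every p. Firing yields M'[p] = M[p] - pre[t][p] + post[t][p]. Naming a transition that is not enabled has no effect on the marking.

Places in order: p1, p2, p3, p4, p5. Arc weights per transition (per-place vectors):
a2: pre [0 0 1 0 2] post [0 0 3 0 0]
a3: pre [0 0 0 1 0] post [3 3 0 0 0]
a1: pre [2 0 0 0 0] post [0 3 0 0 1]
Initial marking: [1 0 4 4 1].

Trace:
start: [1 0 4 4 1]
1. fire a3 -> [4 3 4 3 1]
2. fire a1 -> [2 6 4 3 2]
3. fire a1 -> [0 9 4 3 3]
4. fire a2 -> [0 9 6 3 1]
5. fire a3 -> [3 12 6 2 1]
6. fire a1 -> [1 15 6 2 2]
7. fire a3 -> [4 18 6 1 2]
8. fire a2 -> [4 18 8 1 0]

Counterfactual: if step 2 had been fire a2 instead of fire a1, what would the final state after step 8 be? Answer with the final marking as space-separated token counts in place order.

6 15 6 1 1

(re-executing from step 2 with the substitution; state before step 2: [4 3 4 3 1])
2. fire a2 -> [4 3 4 3 1]
3. fire a1 -> [2 6 4 3 2]
4. fire a2 -> [2 6 6 3 0]
5. fire a3 -> [5 9 6 2 0]
6. fire a1 -> [3 12 6 2 1]
7. fire a3 -> [6 15 6 1 1]
8. fire a2 -> [6 15 6 1 1]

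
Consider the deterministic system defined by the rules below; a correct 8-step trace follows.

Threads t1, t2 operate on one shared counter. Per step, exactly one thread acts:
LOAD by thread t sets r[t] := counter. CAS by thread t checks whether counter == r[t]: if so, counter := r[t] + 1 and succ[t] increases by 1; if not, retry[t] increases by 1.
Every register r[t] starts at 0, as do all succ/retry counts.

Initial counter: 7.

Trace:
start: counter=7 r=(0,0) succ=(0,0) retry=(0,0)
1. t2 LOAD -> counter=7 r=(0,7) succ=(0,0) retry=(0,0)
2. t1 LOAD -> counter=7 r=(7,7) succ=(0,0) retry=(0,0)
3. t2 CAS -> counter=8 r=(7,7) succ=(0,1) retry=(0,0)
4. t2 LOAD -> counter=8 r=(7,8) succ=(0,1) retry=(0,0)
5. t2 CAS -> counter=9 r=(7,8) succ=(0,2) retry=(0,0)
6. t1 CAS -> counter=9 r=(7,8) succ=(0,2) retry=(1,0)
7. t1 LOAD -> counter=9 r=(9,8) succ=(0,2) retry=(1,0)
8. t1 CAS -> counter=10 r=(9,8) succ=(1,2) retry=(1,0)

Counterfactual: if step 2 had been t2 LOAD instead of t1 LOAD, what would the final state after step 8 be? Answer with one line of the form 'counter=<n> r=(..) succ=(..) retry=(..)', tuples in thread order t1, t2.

counter=10 r=(9,8) succ=(1,2) retry=(1,0)

(re-executing from step 2 with the substitution; state before step 2: counter=7 r=(0,7) succ=(0,0) retry=(0,0))
2. t2 LOAD -> counter=7 r=(0,7) succ=(0,0) retry=(0,0)
3. t2 CAS -> counter=8 r=(0,7) succ=(0,1) retry=(0,0)
4. t2 LOAD -> counter=8 r=(0,8) succ=(0,1) retry=(0,0)
5. t2 CAS -> counter=9 r=(0,8) succ=(0,2) retry=(0,0)
6. t1 CAS -> counter=9 r=(0,8) succ=(0,2) retry=(1,0)
7. t1 LOAD -> counter=9 r=(9,8) succ=(0,2) retry=(1,0)
8. t1 CAS -> counter=10 r=(9,8) succ=(1,2) retry=(1,0)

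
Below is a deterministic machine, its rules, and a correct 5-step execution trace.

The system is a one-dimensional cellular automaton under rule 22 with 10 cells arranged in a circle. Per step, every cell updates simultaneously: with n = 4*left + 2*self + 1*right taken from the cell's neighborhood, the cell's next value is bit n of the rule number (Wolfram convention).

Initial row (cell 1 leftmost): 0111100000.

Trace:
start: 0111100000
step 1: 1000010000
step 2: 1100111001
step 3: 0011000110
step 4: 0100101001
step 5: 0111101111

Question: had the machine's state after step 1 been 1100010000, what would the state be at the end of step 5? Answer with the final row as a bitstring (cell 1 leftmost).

0011111100

state after step 1 := 1100010000
step 2: 0010111001
step 3: 1110000111
step 4: 0001001000
step 5: 0011111100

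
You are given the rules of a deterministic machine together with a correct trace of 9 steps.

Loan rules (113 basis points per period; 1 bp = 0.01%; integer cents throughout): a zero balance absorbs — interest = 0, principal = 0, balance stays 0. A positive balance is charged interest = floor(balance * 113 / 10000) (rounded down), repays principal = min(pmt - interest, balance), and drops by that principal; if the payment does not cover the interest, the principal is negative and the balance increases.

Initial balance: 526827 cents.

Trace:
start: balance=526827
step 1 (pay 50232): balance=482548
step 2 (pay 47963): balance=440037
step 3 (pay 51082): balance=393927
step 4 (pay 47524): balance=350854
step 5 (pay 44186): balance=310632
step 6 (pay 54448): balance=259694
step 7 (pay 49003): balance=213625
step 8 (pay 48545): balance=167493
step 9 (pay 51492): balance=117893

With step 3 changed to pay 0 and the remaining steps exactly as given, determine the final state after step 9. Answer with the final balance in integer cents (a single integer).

172538

(re-executing from step 3 with the substitution; state before step 3: balance=440037)
step 3 (pay 0): balance=445009
step 4 (pay 47524): balance=402513
step 5 (pay 44186): balance=362875
step 6 (pay 54448): balance=312527
step 7 (pay 49003): balance=267055
step 8 (pay 48545): balance=221527
step 9 (pay 51492): balance=172538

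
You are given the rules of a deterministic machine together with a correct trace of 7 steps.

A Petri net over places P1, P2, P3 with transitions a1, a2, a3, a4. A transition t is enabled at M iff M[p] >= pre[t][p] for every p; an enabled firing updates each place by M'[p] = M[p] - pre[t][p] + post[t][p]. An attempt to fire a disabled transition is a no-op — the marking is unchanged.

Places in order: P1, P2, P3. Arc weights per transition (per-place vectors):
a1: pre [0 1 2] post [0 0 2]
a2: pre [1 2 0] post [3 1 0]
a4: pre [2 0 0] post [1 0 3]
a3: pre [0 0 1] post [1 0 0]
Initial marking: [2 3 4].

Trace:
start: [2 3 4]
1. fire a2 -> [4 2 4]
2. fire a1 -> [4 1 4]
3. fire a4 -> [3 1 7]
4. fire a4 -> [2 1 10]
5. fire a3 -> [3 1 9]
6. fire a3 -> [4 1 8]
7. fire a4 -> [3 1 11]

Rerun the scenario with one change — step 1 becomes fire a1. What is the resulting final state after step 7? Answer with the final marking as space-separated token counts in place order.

2 1 8

(re-executing from step 1 with the substitution; state before step 1: [2 3 4])
1. fire a1 -> [2 2 4]
2. fire a1 -> [2 1 4]
3. fire a4 -> [1 1 7]
4. fire a4 -> [1 1 7]
5. fire a3 -> [2 1 6]
6. fire a3 -> [3 1 5]
7. fire a4 -> [2 1 8]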